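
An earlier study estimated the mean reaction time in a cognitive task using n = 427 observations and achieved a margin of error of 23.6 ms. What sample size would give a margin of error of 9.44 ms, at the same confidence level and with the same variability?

n = 2669

Margin of error scales as 1/√n, so n₂ = n₁·(E₁/E₂)².
n₂ = 427 × (23.6/9.44)² = 427 × 6.25 = 2668.75
Round up: n₂ = 2669.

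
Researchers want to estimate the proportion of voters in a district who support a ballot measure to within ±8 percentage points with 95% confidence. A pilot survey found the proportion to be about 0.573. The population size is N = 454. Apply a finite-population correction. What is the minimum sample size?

n = 112

For a proportion with margin E = 0.08 at 95% confidence, z = 1.960.
n = p̂(1−p̂)(z/E)² = 0.573 × 0.427 × (1.960/0.08)² = 146.86 — call this n₀.
Finite-population correction with N = 454: n = n₀ / (1 + (n₀−1)/N) = 146.86 / 1.321 = 111.17
Round up: n = 112.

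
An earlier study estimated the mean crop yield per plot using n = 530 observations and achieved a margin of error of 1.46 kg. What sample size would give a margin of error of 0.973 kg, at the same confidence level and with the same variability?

Margin of error scales as 1/√n, so n₂ = n₁·(E₁/E₂)².
n₂ = 530 × (1.46/0.973)² = 530 × 2.252 = 1193.56
Round up: n₂ = 1194.

n = 1194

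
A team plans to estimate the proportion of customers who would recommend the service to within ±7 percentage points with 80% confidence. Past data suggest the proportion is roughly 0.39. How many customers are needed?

For a proportion with margin E = 0.07 at 80% confidence, z = 1.282.
n = p̂(1−p̂)(z/E)² = 0.39 × 0.61 × (1.282/0.07)² = 79.79
Round up: n = 80.

80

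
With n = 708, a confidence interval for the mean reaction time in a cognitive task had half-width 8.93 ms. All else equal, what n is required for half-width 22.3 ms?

114

Margin of error scales as 1/√n, so n₂ = n₁·(E₁/E₂)².
n₂ = 708 × (8.93/22.3)² = 708 × 0.1604 = 113.56
Round up: n₂ = 114.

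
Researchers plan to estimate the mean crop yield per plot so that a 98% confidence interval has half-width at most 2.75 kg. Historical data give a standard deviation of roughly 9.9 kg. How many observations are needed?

71

For a mean, the margin of error is E = z·σ/√n, so n = (zσ/E)².
At 98% confidence, z = 2.326.
n = (2.326 × 9.9 / 2.75)² = 70.12
Round up: n = 71.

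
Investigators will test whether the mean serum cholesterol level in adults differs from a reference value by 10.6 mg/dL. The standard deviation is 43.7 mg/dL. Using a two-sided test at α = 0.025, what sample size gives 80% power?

n = 162

For a one-sample z-test, n = ((z_{α/2} + z_β)·σ/δ)².
z_{α/2} = 2.241 (two-sided α = 0.025); z_β = 0.842 (power 80% → β = 0.2).
n = (3.083 × 43.7 / 10.6)² = 161.55
Round up: n = 162.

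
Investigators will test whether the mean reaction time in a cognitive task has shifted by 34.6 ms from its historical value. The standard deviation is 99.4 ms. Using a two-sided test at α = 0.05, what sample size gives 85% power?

For a one-sample z-test, n = ((z_{α/2} + z_β)·σ/δ)².
z_{α/2} = 1.960 (two-sided α = 0.05); z_β = 1.036 (power 85% → β = 0.15).
n = (2.996 × 99.4 / 34.6)² = 74.08
Round up: n = 75.

75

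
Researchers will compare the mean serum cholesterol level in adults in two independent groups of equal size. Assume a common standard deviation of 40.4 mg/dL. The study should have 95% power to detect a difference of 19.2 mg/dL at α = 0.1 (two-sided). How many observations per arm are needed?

For two equal groups, n per group = 2·((z_{α/2} + z_β)·σ/δ)².
z_{α/2} = 1.645; z_β = 1.645 (power 95%).
n = 2 × (3.290 × 40.4 / 19.2)² = 2 × 47.92 = 95.84
Round up: n = 96 per group.

96 per group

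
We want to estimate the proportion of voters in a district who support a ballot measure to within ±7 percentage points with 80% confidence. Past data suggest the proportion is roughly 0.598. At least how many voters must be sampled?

81

For a proportion with margin E = 0.07 at 80% confidence, z = 1.282.
n = p̂(1−p̂)(z/E)² = 0.598 × 0.402 × (1.282/0.07)² = 80.63
Round up: n = 81.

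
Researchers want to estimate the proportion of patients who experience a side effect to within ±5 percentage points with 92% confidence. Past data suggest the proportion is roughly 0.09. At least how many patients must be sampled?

For a proportion with margin E = 0.05 at 92% confidence, z = 1.751.
n = p̂(1−p̂)(z/E)² = 0.09 × 0.91 × (1.751/0.05)² = 100.44
Round up: n = 101.

101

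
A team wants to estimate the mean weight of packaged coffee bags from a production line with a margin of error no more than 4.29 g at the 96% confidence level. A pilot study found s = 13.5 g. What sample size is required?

For a mean, the margin of error is E = z·σ/√n, so n = (zσ/E)².
At 96% confidence, z = 2.054.
n = (2.054 × 13.5 / 4.29)² = 41.78
Round up: n = 42.

42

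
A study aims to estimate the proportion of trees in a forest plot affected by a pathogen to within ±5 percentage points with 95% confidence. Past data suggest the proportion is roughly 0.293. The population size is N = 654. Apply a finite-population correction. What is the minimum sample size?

215

For a proportion with margin E = 0.05 at 95% confidence, z = 1.960.
n = p̂(1−p̂)(z/E)² = 0.293 × 0.707 × (1.960/0.05)² = 318.32 — call this n₀.
Finite-population correction with N = 654: n = n₀ / (1 + (n₀−1)/N) = 318.32 / 1.485 = 214.36
Round up: n = 215.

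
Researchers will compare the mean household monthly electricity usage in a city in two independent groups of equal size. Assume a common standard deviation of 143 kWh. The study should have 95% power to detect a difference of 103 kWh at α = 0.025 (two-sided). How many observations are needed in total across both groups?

118 total

For two equal groups, n per group = 2·((z_{α/2} + z_β)·σ/δ)².
z_{α/2} = 2.241; z_β = 1.645 (power 95%).
n = 2 × (3.886 × 143 / 103)² = 2 × 29.11 = 58.22
Round up: n = 59 per group.
Total across both groups: 2 × 59 = 118.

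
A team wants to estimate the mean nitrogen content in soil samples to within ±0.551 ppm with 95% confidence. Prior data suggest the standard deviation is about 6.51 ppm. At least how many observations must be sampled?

537

For a mean, the margin of error is E = z·σ/√n, so n = (zσ/E)².
At 95% confidence, z = 1.960.
n = (1.960 × 6.51 / 0.551)² = 536.25
Round up: n = 537.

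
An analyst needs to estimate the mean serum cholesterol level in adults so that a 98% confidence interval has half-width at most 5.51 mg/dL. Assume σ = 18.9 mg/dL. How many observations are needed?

For a mean, the margin of error is E = z·σ/√n, so n = (zσ/E)².
At 98% confidence, z = 2.326.
n = (2.326 × 18.9 / 5.51)² = 63.66
Round up: n = 64.

n = 64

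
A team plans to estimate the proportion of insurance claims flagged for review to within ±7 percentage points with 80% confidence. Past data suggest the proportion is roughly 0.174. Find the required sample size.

n = 49

For a proportion with margin E = 0.07 at 80% confidence, z = 1.282.
n = p̂(1−p̂)(z/E)² = 0.174 × 0.826 × (1.282/0.07)² = 48.21
Round up: n = 49.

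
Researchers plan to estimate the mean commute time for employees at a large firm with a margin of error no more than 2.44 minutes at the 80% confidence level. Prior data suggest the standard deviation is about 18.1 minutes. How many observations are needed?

n = 91

For a mean, the margin of error is E = z·σ/√n, so n = (zσ/E)².
At 80% confidence, z = 1.282.
n = (1.282 × 18.1 / 2.44)² = 90.44
Round up: n = 91.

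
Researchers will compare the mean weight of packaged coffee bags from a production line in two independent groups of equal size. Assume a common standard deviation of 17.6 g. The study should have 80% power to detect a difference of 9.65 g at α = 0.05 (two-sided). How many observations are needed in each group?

For two equal groups, n per group = 2·((z_{α/2} + z_β)·σ/δ)².
z_{α/2} = 1.960; z_β = 0.842 (power 80%).
n = 2 × (2.802 × 17.6 / 9.65)² = 2 × 26.12 = 52.24
Round up: n = 53 per group.

53 per group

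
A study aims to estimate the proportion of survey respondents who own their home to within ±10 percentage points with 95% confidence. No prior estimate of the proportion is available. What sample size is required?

For a proportion with margin E = 0.1 at 95% confidence, z = 1.960.
With no prior estimate, use p = 0.5, which maximizes p(1−p) at 0.25.
n = 0.25 × (z/E)² = 0.25 × (1.960/0.1)² = 96.04
Round up: n = 97.

97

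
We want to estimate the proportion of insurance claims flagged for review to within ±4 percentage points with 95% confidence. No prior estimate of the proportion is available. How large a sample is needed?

For a proportion with margin E = 0.04 at 95% confidence, z = 1.960.
With no prior estimate, use p = 0.5, which maximizes p(1−p) at 0.25.
n = 0.25 × (z/E)² = 0.25 × (1.960/0.04)² = 600.25
Round up: n = 601.

601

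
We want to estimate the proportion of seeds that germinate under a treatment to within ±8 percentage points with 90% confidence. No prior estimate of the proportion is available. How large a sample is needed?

For a proportion with margin E = 0.08 at 90% confidence, z = 1.645.
With no prior estimate, use p = 0.5, which maximizes p(1−p) at 0.25.
n = 0.25 × (z/E)² = 0.25 × (1.645/0.08)² = 105.70
Round up: n = 106.

106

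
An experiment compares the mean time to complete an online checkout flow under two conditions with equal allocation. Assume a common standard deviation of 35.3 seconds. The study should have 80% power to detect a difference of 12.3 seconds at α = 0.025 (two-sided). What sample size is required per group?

157 per group

For two equal groups, n per group = 2·((z_{α/2} + z_β)·σ/δ)².
z_{α/2} = 2.241; z_β = 0.842 (power 80%).
n = 2 × (3.083 × 35.3 / 12.3)² = 2 × 78.29 = 156.58
Round up: n = 157 per group.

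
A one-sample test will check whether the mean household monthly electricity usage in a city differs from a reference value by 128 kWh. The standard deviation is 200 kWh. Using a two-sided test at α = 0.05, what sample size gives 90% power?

For a one-sample z-test, n = ((z_{α/2} + z_β)·σ/δ)².
z_{α/2} = 1.960 (two-sided α = 0.05); z_β = 1.282 (power 90% → β = 0.1).
n = (3.242 × 200 / 128)² = 25.66
Round up: n = 26.

26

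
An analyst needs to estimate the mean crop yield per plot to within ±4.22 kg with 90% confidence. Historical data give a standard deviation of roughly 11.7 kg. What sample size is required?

For a mean, the margin of error is E = z·σ/√n, so n = (zσ/E)².
At 90% confidence, z = 1.645.
n = (1.645 × 11.7 / 4.22)² = 20.80
Round up: n = 21.

n = 21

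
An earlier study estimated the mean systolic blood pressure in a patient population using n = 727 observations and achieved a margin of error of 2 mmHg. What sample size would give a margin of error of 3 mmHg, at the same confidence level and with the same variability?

324

Margin of error scales as 1/√n, so n₂ = n₁·(E₁/E₂)².
n₂ = 727 × (2/3)² = 727 × 0.4444 = 323.08
Round up: n₂ = 324.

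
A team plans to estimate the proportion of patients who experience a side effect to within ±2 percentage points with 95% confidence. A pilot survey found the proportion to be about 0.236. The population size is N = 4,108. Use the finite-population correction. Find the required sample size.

n = 1219

For a proportion with margin E = 0.02 at 95% confidence, z = 1.960.
n = p̂(1−p̂)(z/E)² = 0.236 × 0.764 × (1.960/0.02)² = 1731.64 — call this n₀.
Finite-population correction with N = 4,108: n = n₀ / (1 + (n₀−1)/N) = 1731.64 / 1.421 = 1218.61
Round up: n = 1219.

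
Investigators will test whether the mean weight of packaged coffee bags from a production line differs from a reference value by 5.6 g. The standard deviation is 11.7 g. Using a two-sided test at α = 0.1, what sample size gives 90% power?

38

For a one-sample z-test, n = ((z_{α/2} + z_β)·σ/δ)².
z_{α/2} = 1.645 (two-sided α = 0.1); z_β = 1.282 (power 90% → β = 0.1).
n = (2.927 × 11.7 / 5.6)² = 37.40
Round up: n = 38.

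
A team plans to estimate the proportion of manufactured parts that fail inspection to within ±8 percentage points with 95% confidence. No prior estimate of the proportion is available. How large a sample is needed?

151

For a proportion with margin E = 0.08 at 95% confidence, z = 1.960.
With no prior estimate, use p = 0.5, which maximizes p(1−p) at 0.25.
n = 0.25 × (z/E)² = 0.25 × (1.960/0.08)² = 150.06
Round up: n = 151.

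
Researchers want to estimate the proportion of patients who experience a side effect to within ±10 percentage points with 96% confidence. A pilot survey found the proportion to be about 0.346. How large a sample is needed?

96

For a proportion with margin E = 0.1 at 96% confidence, z = 2.054.
n = p̂(1−p̂)(z/E)² = 0.346 × 0.654 × (2.054/0.1)² = 95.47
Round up: n = 96.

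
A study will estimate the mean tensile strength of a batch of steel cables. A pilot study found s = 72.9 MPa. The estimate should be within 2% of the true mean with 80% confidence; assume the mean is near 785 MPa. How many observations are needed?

For a mean, the margin of error is E = z·σ/√n, so n = (zσ/E)².
At 80% confidence, z = 1.282.
E = 2% of 785 = 15.7 MPa.
n = (1.282 × 72.9 / 15.7)² = 35.43
Round up: n = 36.

36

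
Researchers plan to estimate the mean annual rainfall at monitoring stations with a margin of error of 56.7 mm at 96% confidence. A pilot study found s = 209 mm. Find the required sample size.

For a mean, the margin of error is E = z·σ/√n, so n = (zσ/E)².
At 96% confidence, z = 2.054.
n = (2.054 × 209 / 56.7)² = 57.32
Round up: n = 58.

58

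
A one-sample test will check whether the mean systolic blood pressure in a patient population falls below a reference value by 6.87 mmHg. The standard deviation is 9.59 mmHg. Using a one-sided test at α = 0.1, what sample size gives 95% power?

For a one-sample z-test, n = ((z_α + z_β)·σ/δ)².
z_α = 1.282 (one-sided α = 0.1); z_β = 1.645 (power 95% → β = 0.05).
n = (2.927 × 9.59 / 6.87)² = 16.69
Round up: n = 17.

n = 17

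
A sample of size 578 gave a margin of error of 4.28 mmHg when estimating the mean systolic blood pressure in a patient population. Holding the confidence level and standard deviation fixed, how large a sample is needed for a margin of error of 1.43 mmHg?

Margin of error scales as 1/√n, so n₂ = n₁·(E₁/E₂)².
n₂ = 578 × (4.28/1.43)² = 578 × 8.958 = 5177.72
Round up: n₂ = 5178.

n = 5178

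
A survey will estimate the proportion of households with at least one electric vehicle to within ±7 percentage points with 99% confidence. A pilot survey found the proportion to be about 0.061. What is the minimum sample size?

For a proportion with margin E = 0.07 at 99% confidence, z = 2.576.
n = p̂(1−p̂)(z/E)² = 0.061 × 0.939 × (2.576/0.07)² = 77.57
Round up: n = 78.

78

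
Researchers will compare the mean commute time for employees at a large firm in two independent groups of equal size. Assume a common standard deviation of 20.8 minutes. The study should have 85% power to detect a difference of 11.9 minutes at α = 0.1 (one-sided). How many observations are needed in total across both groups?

66 total

For two equal groups, n per group = 2·((z_α + z_β)·σ/δ)².
z_α = 1.282; z_β = 1.036 (power 85%).
n = 2 × (2.318 × 20.8 / 11.9)² = 2 × 16.42 = 32.84
Round up: n = 33 per group.
Total across both groups: 2 × 33 = 66.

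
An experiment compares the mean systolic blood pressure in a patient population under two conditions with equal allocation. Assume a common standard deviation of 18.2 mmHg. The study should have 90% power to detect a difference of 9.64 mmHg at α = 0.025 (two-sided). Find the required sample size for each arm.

89 per group

For two equal groups, n per group = 2·((z_{α/2} + z_β)·σ/δ)².
z_{α/2} = 2.241; z_β = 1.282 (power 90%).
n = 2 × (3.523 × 18.2 / 9.64)² = 2 × 44.24 = 88.48
Round up: n = 89 per group.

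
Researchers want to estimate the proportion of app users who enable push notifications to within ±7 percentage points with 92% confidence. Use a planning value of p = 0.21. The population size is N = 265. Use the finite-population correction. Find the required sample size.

For a proportion with margin E = 0.07 at 92% confidence, z = 1.751.
n = p̂(1−p̂)(z/E)² = 0.21 × 0.79 × (1.751/0.07)² = 103.81 — call this n₀.
Finite-population correction with N = 265: n = n₀ / (1 + (n₀−1)/N) = 103.81 / 1.388 = 74.79
Round up: n = 75.

75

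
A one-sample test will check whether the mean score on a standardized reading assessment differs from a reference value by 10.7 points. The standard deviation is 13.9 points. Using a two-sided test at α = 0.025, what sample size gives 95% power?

26

For a one-sample z-test, n = ((z_{α/2} + z_β)·σ/δ)².
z_{α/2} = 2.241 (two-sided α = 0.025); z_β = 1.645 (power 95% → β = 0.05).
n = (3.886 × 13.9 / 10.7)² = 25.48
Round up: n = 26.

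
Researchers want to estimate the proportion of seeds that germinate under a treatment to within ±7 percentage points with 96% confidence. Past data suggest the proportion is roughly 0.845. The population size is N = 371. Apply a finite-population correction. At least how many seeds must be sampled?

For a proportion with margin E = 0.07 at 96% confidence, z = 2.054.
n = p̂(1−p̂)(z/E)² = 0.845 × 0.155 × (2.054/0.07)² = 112.77 — call this n₀.
Finite-population correction with N = 371: n = n₀ / (1 + (n₀−1)/N) = 112.77 / 1.301 = 86.68
Round up: n = 87.

n = 87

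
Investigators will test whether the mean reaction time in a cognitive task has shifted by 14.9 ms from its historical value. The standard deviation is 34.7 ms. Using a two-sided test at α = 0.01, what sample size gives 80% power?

64

For a one-sample z-test, n = ((z_{α/2} + z_β)·σ/δ)².
z_{α/2} = 2.576 (two-sided α = 0.01); z_β = 0.842 (power 80% → β = 0.2).
n = (3.418 × 34.7 / 14.9)² = 63.36
Round up: n = 64.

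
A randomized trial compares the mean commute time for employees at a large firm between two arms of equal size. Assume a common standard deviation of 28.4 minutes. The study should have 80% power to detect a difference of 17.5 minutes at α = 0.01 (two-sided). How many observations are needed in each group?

For two equal groups, n per group = 2·((z_{α/2} + z_β)·σ/δ)².
z_{α/2} = 2.576; z_β = 0.842 (power 80%).
n = 2 × (3.418 × 28.4 / 17.5)² = 2 × 30.77 = 61.54
Round up: n = 62 per group.

62 per group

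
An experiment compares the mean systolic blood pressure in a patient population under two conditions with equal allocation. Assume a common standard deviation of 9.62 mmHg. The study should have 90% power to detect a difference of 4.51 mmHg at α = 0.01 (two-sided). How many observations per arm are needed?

136 per group

For two equal groups, n per group = 2·((z_{α/2} + z_β)·σ/δ)².
z_{α/2} = 2.576; z_β = 1.282 (power 90%).
n = 2 × (3.858 × 9.62 / 4.51)² = 2 × 67.72 = 135.44
Round up: n = 136 per group.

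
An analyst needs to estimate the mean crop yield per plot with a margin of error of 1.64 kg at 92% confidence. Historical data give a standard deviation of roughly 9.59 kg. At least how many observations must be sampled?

105

For a mean, the margin of error is E = z·σ/√n, so n = (zσ/E)².
At 92% confidence, z = 1.751.
n = (1.751 × 9.59 / 1.64)² = 104.84
Round up: n = 105.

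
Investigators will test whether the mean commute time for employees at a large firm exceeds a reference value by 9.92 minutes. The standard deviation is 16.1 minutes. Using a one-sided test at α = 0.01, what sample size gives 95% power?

42

For a one-sample z-test, n = ((z_α + z_β)·σ/δ)².
z_α = 2.326 (one-sided α = 0.01); z_β = 1.645 (power 95% → β = 0.05).
n = (3.971 × 16.1 / 9.92)² = 41.54
Round up: n = 42.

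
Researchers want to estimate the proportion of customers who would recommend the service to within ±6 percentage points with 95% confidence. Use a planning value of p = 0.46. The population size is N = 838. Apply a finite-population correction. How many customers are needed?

202

For a proportion with margin E = 0.06 at 95% confidence, z = 1.960.
n = p̂(1−p̂)(z/E)² = 0.46 × 0.54 × (1.960/0.06)² = 265.07 — call this n₀.
Finite-population correction with N = 838: n = n₀ / (1 + (n₀−1)/N) = 265.07 / 1.315 = 201.57
Round up: n = 202.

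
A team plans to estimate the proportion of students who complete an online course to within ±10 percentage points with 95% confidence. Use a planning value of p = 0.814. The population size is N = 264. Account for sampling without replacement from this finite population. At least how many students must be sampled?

For a proportion with margin E = 0.1 at 95% confidence, z = 1.960.
n = p̂(1−p̂)(z/E)² = 0.814 × 0.186 × (1.960/0.1)² = 58.16 — call this n₀.
Finite-population correction with N = 264: n = n₀ / (1 + (n₀−1)/N) = 58.16 / 1.217 = 47.79
Round up: n = 48.

n = 48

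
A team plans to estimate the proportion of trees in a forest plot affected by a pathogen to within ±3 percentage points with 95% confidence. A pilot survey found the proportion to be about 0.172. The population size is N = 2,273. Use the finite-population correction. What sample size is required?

480

For a proportion with margin E = 0.03 at 95% confidence, z = 1.960.
n = p̂(1−p̂)(z/E)² = 0.172 × 0.828 × (1.960/0.03)² = 607.89 — call this n₀.
Finite-population correction with N = 2,273: n = n₀ / (1 + (n₀−1)/N) = 607.89 / 1.267 = 479.79
Round up: n = 480.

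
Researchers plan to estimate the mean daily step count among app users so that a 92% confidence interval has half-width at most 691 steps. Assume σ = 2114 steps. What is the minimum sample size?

29

For a mean, the margin of error is E = z·σ/√n, so n = (zσ/E)².
At 92% confidence, z = 1.751.
n = (1.751 × 2114 / 691)² = 28.70
Round up: n = 29.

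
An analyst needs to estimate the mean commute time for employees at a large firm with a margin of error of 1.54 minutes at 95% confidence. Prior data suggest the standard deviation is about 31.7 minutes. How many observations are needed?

For a mean, the margin of error is E = z·σ/√n, so n = (zσ/E)².
At 95% confidence, z = 1.960.
n = (1.960 × 31.7 / 1.54)² = 1627.76
Round up: n = 1628.

1628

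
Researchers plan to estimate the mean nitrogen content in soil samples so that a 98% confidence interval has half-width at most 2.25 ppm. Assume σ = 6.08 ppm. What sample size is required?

For a mean, the margin of error is E = z·σ/√n, so n = (zσ/E)².
At 98% confidence, z = 2.326.
n = (2.326 × 6.08 / 2.25)² = 39.51
Round up: n = 40.

40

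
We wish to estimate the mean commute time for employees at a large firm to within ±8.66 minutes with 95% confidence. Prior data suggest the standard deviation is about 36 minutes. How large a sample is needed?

For a mean, the margin of error is E = z·σ/√n, so n = (zσ/E)².
At 95% confidence, z = 1.960.
n = (1.960 × 36 / 8.66)² = 66.39
Round up: n = 67.

67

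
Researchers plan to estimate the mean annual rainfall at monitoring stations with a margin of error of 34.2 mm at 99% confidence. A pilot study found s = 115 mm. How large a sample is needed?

For a mean, the margin of error is E = z·σ/√n, so n = (zσ/E)².
At 99% confidence, z = 2.576.
n = (2.576 × 115 / 34.2)² = 75.03
Round up: n = 76.

76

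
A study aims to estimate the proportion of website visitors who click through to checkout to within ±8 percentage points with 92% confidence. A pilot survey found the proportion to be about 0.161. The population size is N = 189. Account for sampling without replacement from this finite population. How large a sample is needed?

For a proportion with margin E = 0.08 at 92% confidence, z = 1.751.
n = p̂(1−p̂)(z/E)² = 0.161 × 0.839 × (1.751/0.08)² = 64.71 — call this n₀.
Finite-population correction with N = 189: n = n₀ / (1 + (n₀−1)/N) = 64.71 / 1.337 = 48.40
Round up: n = 49.

n = 49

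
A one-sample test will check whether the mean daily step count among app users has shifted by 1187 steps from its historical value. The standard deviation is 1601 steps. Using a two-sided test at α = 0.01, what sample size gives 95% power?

For a one-sample z-test, n = ((z_{α/2} + z_β)·σ/δ)².
z_{α/2} = 2.576 (two-sided α = 0.01); z_β = 1.645 (power 95% → β = 0.05).
n = (4.221 × 1601 / 1187)² = 32.41
Round up: n = 33.

33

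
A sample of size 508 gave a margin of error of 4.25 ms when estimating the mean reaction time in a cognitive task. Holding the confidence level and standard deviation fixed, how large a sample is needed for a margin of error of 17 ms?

Margin of error scales as 1/√n, so n₂ = n₁·(E₁/E₂)².
n₂ = 508 × (4.25/17)² = 508 × 0.0625 = 31.75
Round up: n₂ = 32.

32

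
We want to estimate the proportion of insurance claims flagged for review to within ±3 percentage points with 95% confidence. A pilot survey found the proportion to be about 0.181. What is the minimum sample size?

n = 633

For a proportion with margin E = 0.03 at 95% confidence, z = 1.960.
n = p̂(1−p̂)(z/E)² = 0.181 × 0.819 × (1.960/0.03)² = 632.75
Round up: n = 633.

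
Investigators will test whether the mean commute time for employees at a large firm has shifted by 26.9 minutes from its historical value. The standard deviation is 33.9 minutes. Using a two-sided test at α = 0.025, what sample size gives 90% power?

20

For a one-sample z-test, n = ((z_{α/2} + z_β)·σ/δ)².
z_{α/2} = 2.241 (two-sided α = 0.025); z_β = 1.282 (power 90% → β = 0.1).
n = (3.523 × 33.9 / 26.9)² = 19.71
Round up: n = 20.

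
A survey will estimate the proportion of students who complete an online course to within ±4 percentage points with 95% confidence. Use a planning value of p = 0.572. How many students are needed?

For a proportion with margin E = 0.04 at 95% confidence, z = 1.960.
n = p̂(1−p̂)(z/E)² = 0.572 × 0.428 × (1.960/0.04)² = 587.80
Round up: n = 588.

n = 588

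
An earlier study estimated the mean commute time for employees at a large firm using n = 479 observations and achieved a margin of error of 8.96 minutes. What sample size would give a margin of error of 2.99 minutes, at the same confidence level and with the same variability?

4302

Margin of error scales as 1/√n, so n₂ = n₁·(E₁/E₂)².
n₂ = 479 × (8.96/2.99)² = 479 × 8.98 = 4301.42
Round up: n₂ = 4302.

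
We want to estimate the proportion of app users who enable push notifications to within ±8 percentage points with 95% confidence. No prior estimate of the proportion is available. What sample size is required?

151

For a proportion with margin E = 0.08 at 95% confidence, z = 1.960.
With no prior estimate, use p = 0.5, which maximizes p(1−p) at 0.25.
n = 0.25 × (z/E)² = 0.25 × (1.960/0.08)² = 150.06
Round up: n = 151.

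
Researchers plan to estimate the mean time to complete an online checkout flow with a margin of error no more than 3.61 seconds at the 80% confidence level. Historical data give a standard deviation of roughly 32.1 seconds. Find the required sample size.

130

For a mean, the margin of error is E = z·σ/√n, so n = (zσ/E)².
At 80% confidence, z = 1.282.
n = (1.282 × 32.1 / 3.61)² = 129.95
Round up: n = 130.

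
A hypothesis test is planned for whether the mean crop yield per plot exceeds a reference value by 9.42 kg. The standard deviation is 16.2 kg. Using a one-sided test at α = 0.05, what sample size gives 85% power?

For a one-sample z-test, n = ((z_α + z_β)·σ/δ)².
z_α = 1.645 (one-sided α = 0.05); z_β = 1.036 (power 85% → β = 0.15).
n = (2.681 × 16.2 / 9.42)² = 21.26
Round up: n = 22.

22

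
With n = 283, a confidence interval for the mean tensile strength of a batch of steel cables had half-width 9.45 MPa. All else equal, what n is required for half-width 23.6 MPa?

n = 46

Margin of error scales as 1/√n, so n₂ = n₁·(E₁/E₂)².
n₂ = 283 × (9.45/23.6)² = 283 × 0.1603 = 45.36
Round up: n₂ = 46.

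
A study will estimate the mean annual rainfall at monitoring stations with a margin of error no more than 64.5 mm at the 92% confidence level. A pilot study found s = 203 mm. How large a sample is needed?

For a mean, the margin of error is E = z·σ/√n, so n = (zσ/E)².
At 92% confidence, z = 1.751.
n = (1.751 × 203 / 64.5)² = 30.37
Round up: n = 31.

31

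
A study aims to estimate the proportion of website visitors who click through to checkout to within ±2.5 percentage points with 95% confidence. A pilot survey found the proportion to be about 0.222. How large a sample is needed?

n = 1062

For a proportion with margin E = 0.025 at 95% confidence, z = 1.960.
n = p̂(1−p̂)(z/E)² = 0.222 × 0.778 × (1.960/0.025)² = 1061.61
Round up: n = 1062.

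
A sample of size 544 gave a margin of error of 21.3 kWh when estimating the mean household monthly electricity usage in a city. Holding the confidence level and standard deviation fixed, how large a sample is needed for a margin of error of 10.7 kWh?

Margin of error scales as 1/√n, so n₂ = n₁·(E₁/E₂)².
n₂ = 544 × (21.3/10.7)² = 544 × 3.963 = 2155.87
Round up: n₂ = 2156.

2156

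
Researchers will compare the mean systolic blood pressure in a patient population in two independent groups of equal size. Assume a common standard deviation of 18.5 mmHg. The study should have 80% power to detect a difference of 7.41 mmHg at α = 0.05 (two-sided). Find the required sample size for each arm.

For two equal groups, n per group = 2·((z_{α/2} + z_β)·σ/δ)².
z_{α/2} = 1.960; z_β = 0.842 (power 80%).
n = 2 × (2.802 × 18.5 / 7.41)² = 2 × 48.94 = 97.88
Round up: n = 98 per group.

98 per group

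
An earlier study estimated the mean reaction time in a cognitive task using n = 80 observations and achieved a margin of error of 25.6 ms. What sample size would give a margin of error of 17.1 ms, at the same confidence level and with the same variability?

n = 180

Margin of error scales as 1/√n, so n₂ = n₁·(E₁/E₂)².
n₂ = 80 × (25.6/17.1)² = 80 × 2.241 = 179.28
Round up: n₂ = 180.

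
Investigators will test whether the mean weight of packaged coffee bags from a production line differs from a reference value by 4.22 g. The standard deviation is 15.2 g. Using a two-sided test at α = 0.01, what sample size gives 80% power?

152

For a one-sample z-test, n = ((z_{α/2} + z_β)·σ/δ)².
z_{α/2} = 2.576 (two-sided α = 0.01); z_β = 0.842 (power 80% → β = 0.2).
n = (3.418 × 15.2 / 4.22)² = 151.57
Round up: n = 152.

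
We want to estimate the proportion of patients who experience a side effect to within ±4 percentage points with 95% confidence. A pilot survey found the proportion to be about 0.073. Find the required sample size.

For a proportion with margin E = 0.04 at 95% confidence, z = 1.960.
n = p̂(1−p̂)(z/E)² = 0.073 × 0.927 × (1.960/0.04)² = 162.48
Round up: n = 163.

163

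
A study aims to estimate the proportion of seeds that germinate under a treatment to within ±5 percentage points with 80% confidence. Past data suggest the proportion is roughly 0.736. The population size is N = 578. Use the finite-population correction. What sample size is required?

For a proportion with margin E = 0.05 at 80% confidence, z = 1.282.
n = p̂(1−p̂)(z/E)² = 0.736 × 0.264 × (1.282/0.05)² = 127.74 — call this n₀.
Finite-population correction with N = 578: n = n₀ / (1 + (n₀−1)/N) = 127.74 / 1.219 = 104.79
Round up: n = 105.

105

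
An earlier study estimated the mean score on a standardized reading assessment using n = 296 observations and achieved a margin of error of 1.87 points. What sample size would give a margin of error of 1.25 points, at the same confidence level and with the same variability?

Margin of error scales as 1/√n, so n₂ = n₁·(E₁/E₂)².
n₂ = 296 × (1.87/1.25)² = 296 × 2.238 = 662.45
Round up: n₂ = 663.

n = 663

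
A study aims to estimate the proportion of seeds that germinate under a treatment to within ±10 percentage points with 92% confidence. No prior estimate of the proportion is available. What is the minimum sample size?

77

For a proportion with margin E = 0.1 at 92% confidence, z = 1.751.
With no prior estimate, use p = 0.5, which maximizes p(1−p) at 0.25.
n = 0.25 × (z/E)² = 0.25 × (1.751/0.1)² = 76.65
Round up: n = 77.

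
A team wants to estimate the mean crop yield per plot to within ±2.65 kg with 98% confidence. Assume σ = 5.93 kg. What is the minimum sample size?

For a mean, the margin of error is E = z·σ/√n, so n = (zσ/E)².
At 98% confidence, z = 2.326.
n = (2.326 × 5.93 / 2.65)² = 27.09
Round up: n = 28.

28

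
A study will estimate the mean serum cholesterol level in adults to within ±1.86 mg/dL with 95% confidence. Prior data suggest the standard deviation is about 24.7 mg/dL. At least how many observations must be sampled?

n = 678

For a mean, the margin of error is E = z·σ/√n, so n = (zσ/E)².
At 95% confidence, z = 1.960.
n = (1.960 × 24.7 / 1.86)² = 677.45
Round up: n = 678.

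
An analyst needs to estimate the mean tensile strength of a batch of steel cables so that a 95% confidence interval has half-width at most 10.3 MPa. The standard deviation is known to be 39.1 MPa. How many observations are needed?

For a mean, the margin of error is E = z·σ/√n, so n = (zσ/E)².
At 95% confidence, z = 1.960.
n = (1.960 × 39.1 / 10.3)² = 55.36
Round up: n = 56.

n = 56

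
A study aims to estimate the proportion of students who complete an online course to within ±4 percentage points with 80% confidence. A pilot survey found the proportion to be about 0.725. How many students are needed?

n = 205

For a proportion with margin E = 0.04 at 80% confidence, z = 1.282.
n = p̂(1−p̂)(z/E)² = 0.725 × 0.275 × (1.282/0.04)² = 204.80
Round up: n = 205.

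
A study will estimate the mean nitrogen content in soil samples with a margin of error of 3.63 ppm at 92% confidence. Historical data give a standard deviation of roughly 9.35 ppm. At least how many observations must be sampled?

n = 21

For a mean, the margin of error is E = z·σ/√n, so n = (zσ/E)².
At 92% confidence, z = 1.751.
n = (1.751 × 9.35 / 3.63)² = 20.34
Round up: n = 21.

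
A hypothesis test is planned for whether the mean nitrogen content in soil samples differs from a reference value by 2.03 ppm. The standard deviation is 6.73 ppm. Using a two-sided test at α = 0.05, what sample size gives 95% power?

143

For a one-sample z-test, n = ((z_{α/2} + z_β)·σ/δ)².
z_{α/2} = 1.960 (two-sided α = 0.05); z_β = 1.645 (power 95% → β = 0.05).
n = (3.605 × 6.73 / 2.03)² = 142.84
Round up: n = 143.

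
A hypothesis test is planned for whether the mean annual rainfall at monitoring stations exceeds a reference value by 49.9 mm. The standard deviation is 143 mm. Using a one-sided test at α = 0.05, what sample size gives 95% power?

For a one-sample z-test, n = ((z_α + z_β)·σ/δ)².
z_α = 1.645 (one-sided α = 0.05); z_β = 1.645 (power 95% → β = 0.05).
n = (3.290 × 143 / 49.9)² = 88.89
Round up: n = 89.

89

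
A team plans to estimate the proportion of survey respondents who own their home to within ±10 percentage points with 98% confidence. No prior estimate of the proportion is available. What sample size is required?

136

For a proportion with margin E = 0.1 at 98% confidence, z = 2.326.
With no prior estimate, use p = 0.5, which maximizes p(1−p) at 0.25.
n = 0.25 × (z/E)² = 0.25 × (2.326/0.1)² = 135.26
Round up: n = 136.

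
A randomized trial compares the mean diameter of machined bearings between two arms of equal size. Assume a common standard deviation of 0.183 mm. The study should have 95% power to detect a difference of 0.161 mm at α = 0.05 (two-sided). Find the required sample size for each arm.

For two equal groups, n per group = 2·((z_{α/2} + z_β)·σ/δ)².
z_{α/2} = 1.960; z_β = 1.645 (power 95%).
n = 2 × (3.605 × 0.183 / 0.161)² = 2 × 16.79 = 33.58
Round up: n = 34 per group.

34 per group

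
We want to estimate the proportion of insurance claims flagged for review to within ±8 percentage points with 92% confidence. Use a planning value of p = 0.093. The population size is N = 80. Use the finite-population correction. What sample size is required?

For a proportion with margin E = 0.08 at 92% confidence, z = 1.751.
n = p̂(1−p̂)(z/E)² = 0.093 × 0.907 × (1.751/0.08)² = 40.41 — call this n₀.
Finite-population correction with N = 80: n = n₀ / (1 + (n₀−1)/N) = 40.41 / 1.493 = 27.07
Round up: n = 28.

n = 28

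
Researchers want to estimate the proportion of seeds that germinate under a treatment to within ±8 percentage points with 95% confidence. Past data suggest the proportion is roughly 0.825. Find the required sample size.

For a proportion with margin E = 0.08 at 95% confidence, z = 1.960.
n = p̂(1−p̂)(z/E)² = 0.825 × 0.175 × (1.960/0.08)² = 86.66
Round up: n = 87.

87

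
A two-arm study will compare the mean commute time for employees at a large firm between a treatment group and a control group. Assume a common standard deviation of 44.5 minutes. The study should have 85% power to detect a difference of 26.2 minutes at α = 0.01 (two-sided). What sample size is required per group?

For two equal groups, n per group = 2·((z_{α/2} + z_β)·σ/δ)².
z_{α/2} = 2.576; z_β = 1.036 (power 85%).
n = 2 × (3.612 × 44.5 / 26.2)² = 2 × 37.64 = 75.28
Round up: n = 76 per group.

76 per group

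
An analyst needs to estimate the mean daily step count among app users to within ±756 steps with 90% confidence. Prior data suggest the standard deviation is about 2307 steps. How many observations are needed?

n = 26

For a mean, the margin of error is E = z·σ/√n, so n = (zσ/E)².
At 90% confidence, z = 1.645.
n = (1.645 × 2307 / 756)² = 25.20
Round up: n = 26.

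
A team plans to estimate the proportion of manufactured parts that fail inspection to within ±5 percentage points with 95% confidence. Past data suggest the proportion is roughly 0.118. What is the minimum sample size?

For a proportion with margin E = 0.05 at 95% confidence, z = 1.960.
n = p̂(1−p̂)(z/E)² = 0.118 × 0.882 × (1.960/0.05)² = 159.93
Round up: n = 160.

n = 160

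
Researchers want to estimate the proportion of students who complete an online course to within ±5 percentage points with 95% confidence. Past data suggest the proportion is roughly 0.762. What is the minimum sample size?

n = 279

For a proportion with margin E = 0.05 at 95% confidence, z = 1.960.
n = p̂(1−p̂)(z/E)² = 0.762 × 0.238 × (1.960/0.05)² = 278.68
Round up: n = 279.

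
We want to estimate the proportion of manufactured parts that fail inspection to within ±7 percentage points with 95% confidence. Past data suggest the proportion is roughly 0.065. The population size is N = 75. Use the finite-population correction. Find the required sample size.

For a proportion with margin E = 0.07 at 95% confidence, z = 1.960.
n = p̂(1−p̂)(z/E)² = 0.065 × 0.935 × (1.960/0.07)² = 47.65 — call this n₀.
Finite-population correction with N = 75: n = n₀ / (1 + (n₀−1)/N) = 47.65 / 1.622 = 29.38
Round up: n = 30.

30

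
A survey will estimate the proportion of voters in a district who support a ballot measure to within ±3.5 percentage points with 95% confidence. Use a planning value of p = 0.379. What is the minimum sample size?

n = 739

For a proportion with margin E = 0.035 at 95% confidence, z = 1.960.
n = p̂(1−p̂)(z/E)² = 0.379 × 0.621 × (1.960/0.035)² = 738.09
Round up: n = 739.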